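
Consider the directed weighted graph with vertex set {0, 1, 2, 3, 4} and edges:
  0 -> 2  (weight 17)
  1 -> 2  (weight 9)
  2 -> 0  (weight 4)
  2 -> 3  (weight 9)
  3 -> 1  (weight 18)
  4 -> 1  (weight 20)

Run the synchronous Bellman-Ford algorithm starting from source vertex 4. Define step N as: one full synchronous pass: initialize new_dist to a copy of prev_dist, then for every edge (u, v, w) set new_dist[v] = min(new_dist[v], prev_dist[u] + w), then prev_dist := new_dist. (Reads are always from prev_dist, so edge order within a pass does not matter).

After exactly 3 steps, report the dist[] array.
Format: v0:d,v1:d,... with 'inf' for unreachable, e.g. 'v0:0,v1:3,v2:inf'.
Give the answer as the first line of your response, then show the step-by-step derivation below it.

v0:33,v1:20,v2:29,v3:38,v4:0

step 1: dist = v0:inf,v1:20,v2:inf,v3:inf,v4:0
step 2: dist = v0:inf,v1:20,v2:29,v3:inf,v4:0
step 3: dist = v0:33,v1:20,v2:29,v3:38,v4:0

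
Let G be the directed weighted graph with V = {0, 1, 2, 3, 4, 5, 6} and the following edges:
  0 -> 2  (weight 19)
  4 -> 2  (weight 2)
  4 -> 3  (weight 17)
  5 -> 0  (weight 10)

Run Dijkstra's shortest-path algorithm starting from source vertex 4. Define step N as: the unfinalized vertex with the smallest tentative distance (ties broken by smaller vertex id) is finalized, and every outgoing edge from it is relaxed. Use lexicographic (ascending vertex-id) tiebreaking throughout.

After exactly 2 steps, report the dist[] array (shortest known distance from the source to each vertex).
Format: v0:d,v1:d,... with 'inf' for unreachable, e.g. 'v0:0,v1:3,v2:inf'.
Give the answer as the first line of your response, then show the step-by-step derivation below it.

v0:inf,v1:inf,v2:2,v3:17,v4:0,v5:inf,v6:inf

step 1: dist = v0:inf,v1:inf,v2:2,v3:17,v4:0,v5:inf,v6:inf
step 2: dist = v0:inf,v1:inf,v2:2,v3:17,v4:0,v5:inf,v6:inf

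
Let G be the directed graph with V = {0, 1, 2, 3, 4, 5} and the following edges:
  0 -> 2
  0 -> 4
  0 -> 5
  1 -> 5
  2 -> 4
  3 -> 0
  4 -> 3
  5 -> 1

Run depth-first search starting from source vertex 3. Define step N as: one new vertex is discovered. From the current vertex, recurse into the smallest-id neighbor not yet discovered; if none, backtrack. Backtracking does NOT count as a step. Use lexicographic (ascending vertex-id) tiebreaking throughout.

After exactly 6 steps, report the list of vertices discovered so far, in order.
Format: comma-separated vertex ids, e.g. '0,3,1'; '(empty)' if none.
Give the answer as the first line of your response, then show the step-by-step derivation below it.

3,0,2,4,5,1

step 1: discover 3; path=3; order=3
step 2: discover 0; path=3>0; order=3,0
step 3: discover 2; path=3>0>2; order=3,0,2
step 4: discover 4; path=3>0>2>4; order=3,0,2,4
step 5: discover 5; path=3>0>5; order=3,0,2,4,5
step 6: discover 1; path=3>0>5>1; order=3,0,2,4,5,1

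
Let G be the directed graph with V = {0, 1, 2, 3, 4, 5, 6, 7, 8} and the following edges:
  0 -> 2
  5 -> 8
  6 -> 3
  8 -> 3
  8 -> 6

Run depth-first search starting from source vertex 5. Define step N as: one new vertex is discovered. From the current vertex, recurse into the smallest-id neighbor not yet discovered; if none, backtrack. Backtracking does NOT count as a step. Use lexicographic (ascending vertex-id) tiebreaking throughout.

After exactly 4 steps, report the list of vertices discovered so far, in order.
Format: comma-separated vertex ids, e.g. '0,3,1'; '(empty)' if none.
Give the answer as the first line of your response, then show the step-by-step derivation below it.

5,8,3,6

step 1: discover 5; path=5; order=5
step 2: discover 8; path=5>8; order=5,8
step 3: discover 3; path=5>8>3; order=5,8,3
step 4: discover 6; path=5>8>6; order=5,8,3,6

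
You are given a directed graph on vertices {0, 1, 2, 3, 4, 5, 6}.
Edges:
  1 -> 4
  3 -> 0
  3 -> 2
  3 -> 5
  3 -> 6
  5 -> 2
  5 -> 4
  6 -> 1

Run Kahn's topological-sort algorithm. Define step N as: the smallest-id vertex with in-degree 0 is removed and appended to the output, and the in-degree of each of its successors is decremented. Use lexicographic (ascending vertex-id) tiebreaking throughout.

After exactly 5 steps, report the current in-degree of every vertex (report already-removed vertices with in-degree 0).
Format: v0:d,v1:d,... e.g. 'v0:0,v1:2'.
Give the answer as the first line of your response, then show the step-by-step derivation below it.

v0:0,v1:0,v2:0,v3:0,v4:1,v5:0,v6:0

step 1: output 3; order=[3]; indeg=(0,1,1,0,2,0,0)
step 2: output 0; order=[3,0]; indeg=(0,1,1,0,2,0,0)
step 3: output 5; order=[3,0,5]; indeg=(0,1,0,0,1,0,0)
step 4: output 2; order=[3,0,5,2]; indeg=(0,1,0,0,1,0,0)
step 5: output 6; order=[3,0,5,2,6]; indeg=(0,0,0,0,1,0,0)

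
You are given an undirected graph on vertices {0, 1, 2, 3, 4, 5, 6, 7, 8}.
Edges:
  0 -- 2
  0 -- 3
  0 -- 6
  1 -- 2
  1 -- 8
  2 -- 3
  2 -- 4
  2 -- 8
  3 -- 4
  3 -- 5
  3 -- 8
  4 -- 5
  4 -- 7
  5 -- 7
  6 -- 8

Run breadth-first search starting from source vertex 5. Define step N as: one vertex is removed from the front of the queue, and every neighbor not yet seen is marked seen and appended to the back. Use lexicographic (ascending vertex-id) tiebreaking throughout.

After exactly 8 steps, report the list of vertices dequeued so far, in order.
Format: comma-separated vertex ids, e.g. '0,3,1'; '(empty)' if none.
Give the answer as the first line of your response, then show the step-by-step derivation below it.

5,3,4,7,0,2,8,6

step 1: dequeue 5; queue=[3,4,7]; order=5
step 2: dequeue 3; queue=[4,7,0,2,8]; order=5,3
step 3: dequeue 4; queue=[7,0,2,8]; order=5,3,4
step 4: dequeue 7; queue=[0,2,8]; order=5,3,4,7
step 5: dequeue 0; queue=[2,8,6]; order=5,3,4,7,0
step 6: dequeue 2; queue=[8,6,1]; order=5,3,4,7,0,2
step 7: dequeue 8; queue=[6,1]; order=5,3,4,7,0,2,8
step 8: dequeue 6; queue=[1]; order=5,3,4,7,0,2,8,6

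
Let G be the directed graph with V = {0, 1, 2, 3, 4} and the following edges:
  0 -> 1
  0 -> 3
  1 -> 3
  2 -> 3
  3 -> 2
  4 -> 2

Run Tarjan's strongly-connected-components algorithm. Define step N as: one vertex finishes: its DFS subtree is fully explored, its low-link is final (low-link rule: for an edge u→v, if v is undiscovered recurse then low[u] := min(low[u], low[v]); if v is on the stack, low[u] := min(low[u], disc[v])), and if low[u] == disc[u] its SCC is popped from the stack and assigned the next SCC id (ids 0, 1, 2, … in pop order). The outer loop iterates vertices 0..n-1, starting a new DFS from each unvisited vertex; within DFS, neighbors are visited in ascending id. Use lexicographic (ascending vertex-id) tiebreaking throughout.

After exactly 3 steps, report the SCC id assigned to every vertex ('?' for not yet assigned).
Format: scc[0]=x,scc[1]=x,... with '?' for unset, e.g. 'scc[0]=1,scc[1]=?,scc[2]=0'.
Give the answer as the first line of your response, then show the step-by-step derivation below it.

scc[0]=?,scc[1]=1,scc[2]=0,scc[3]=0,scc[4]=?

step 1: low=(low[0]=0,low[1]=1,low[2]=2,low[3]=2,low[4]=?); scc=(scc[0]=?,scc[1]=?,scc[2]=?,scc[3]=?,scc[4]=?)
step 2: low=(low[0]=0,low[1]=1,low[2]=2,low[3]=2,low[4]=?); scc=(scc[0]=?,scc[1]=?,scc[2]=0,scc[3]=0,scc[4]=?)
step 3: low=(low[0]=0,low[1]=1,low[2]=2,low[3]=2,low[4]=?); scc=(scc[0]=?,scc[1]=1,scc[2]=0,scc[3]=0,scc[4]=?)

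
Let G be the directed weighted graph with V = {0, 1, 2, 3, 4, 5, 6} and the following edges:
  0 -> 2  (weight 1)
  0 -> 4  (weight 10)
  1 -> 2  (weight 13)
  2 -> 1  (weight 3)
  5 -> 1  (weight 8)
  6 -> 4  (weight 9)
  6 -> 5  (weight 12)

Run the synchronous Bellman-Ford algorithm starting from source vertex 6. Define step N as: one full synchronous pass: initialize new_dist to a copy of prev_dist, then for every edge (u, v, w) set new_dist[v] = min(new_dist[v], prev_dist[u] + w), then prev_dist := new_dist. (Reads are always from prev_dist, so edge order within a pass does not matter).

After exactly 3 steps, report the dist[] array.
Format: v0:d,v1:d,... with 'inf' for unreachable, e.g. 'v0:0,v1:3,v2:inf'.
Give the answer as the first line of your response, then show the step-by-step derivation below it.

v0:inf,v1:20,v2:33,v3:inf,v4:9,v5:12,v6:0

step 1: dist = v0:inf,v1:inf,v2:inf,v3:inf,v4:9,v5:12,v6:0
step 2: dist = v0:inf,v1:20,v2:inf,v3:inf,v4:9,v5:12,v6:0
step 3: dist = v0:inf,v1:20,v2:33,v3:inf,v4:9,v5:12,v6:0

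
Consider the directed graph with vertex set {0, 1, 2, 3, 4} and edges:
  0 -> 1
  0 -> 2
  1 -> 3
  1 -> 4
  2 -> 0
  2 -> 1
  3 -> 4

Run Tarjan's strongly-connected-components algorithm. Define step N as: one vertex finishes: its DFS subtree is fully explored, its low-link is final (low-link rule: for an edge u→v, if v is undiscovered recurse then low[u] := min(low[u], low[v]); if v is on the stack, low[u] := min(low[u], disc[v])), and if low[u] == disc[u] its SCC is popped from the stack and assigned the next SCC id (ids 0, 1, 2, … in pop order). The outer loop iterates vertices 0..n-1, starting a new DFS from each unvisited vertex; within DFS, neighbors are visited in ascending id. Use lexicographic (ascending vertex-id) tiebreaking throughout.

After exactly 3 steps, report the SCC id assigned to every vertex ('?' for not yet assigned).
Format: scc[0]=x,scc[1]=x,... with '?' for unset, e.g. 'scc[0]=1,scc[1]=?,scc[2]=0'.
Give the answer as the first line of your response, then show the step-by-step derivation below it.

scc[0]=?,scc[1]=2,scc[2]=?,scc[3]=1,scc[4]=0

step 1: low=(low[0]=0,low[1]=1,low[2]=?,low[3]=2,low[4]=3); scc=(scc[0]=?,scc[1]=?,scc[2]=?,scc[3]=?,scc[4]=0)
step 2: low=(low[0]=0,low[1]=1,low[2]=?,low[3]=2,low[4]=3); scc=(scc[0]=?,scc[1]=?,scc[2]=?,scc[3]=1,scc[4]=0)
step 3: low=(low[0]=0,low[1]=1,low[2]=?,low[3]=2,low[4]=3); scc=(scc[0]=?,scc[1]=2,scc[2]=?,scc[3]=1,scc[4]=0)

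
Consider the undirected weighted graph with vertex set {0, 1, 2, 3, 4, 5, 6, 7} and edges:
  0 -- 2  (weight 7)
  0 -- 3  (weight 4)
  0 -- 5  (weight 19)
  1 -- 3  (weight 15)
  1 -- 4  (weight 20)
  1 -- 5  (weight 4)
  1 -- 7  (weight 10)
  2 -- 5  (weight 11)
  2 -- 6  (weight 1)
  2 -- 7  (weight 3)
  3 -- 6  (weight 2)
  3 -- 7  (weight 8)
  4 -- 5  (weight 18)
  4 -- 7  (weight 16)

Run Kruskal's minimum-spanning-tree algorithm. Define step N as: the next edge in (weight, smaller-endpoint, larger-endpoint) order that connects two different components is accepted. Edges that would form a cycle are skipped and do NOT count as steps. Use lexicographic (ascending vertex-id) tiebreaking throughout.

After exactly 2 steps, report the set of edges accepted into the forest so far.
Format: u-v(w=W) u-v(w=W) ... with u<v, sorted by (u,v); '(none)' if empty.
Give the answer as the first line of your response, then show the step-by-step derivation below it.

2-6(w=1) 3-6(w=2)

step 1: add edge 2-6 (w=1); MST = {2-6(w=1)}
step 2: add edge 3-6 (w=2); MST = {2-6(w=1) 3-6(w=2)}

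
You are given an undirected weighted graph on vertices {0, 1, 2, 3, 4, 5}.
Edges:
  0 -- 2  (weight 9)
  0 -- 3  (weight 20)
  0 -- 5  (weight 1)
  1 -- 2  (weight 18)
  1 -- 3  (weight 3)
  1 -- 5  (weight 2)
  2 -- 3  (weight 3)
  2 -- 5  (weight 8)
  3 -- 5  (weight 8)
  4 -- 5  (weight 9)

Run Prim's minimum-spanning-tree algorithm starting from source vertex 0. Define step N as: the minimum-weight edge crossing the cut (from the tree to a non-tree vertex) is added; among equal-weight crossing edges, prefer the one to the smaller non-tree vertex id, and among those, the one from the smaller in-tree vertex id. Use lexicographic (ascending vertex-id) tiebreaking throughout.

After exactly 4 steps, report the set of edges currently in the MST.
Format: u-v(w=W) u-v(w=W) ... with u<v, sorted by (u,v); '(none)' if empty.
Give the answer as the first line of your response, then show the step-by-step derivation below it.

0-5(w=1) 1-3(w=3) 1-5(w=2) 2-3(w=3)

step 1: add edge 0-5 (w=1); MST = {0-5(w=1)}
step 2: add edge 1-5 (w=2); MST = {0-5(w=1) 1-5(w=2)}
step 3: add edge 1-3 (w=3); MST = {0-5(w=1) 1-3(w=3) 1-5(w=2)}
step 4: add edge 2-3 (w=3); MST = {0-5(w=1) 1-3(w=3) 1-5(w=2) 2-3(w=3)}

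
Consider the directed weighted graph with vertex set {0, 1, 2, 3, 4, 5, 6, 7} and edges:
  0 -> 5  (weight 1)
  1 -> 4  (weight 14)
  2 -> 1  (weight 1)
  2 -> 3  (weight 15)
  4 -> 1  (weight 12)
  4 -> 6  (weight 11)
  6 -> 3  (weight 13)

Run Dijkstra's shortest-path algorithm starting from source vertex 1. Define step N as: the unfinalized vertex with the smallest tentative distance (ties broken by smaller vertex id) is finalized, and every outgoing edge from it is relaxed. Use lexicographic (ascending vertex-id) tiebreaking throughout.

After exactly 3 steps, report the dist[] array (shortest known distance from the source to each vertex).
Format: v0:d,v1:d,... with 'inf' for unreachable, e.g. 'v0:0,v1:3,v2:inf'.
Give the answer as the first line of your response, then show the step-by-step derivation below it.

v0:inf,v1:0,v2:inf,v3:38,v4:14,v5:inf,v6:25,v7:inf

step 1: dist = v0:inf,v1:0,v2:inf,v3:inf,v4:14,v5:inf,v6:inf,v7:inf
step 2: dist = v0:inf,v1:0,v2:inf,v3:inf,v4:14,v5:inf,v6:25,v7:inf
step 3: dist = v0:inf,v1:0,v2:inf,v3:38,v4:14,v5:inf,v6:25,v7:inf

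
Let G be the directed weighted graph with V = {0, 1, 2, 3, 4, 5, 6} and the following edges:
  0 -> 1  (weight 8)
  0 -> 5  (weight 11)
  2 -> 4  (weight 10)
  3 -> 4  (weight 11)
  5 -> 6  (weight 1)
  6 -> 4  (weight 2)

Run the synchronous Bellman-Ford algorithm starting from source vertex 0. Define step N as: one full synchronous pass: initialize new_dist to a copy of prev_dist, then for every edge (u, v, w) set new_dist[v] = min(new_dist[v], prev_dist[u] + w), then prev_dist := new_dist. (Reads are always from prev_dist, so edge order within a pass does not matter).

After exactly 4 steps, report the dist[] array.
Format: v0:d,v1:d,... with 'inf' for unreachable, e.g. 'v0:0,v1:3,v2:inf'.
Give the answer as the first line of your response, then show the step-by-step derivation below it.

v0:0,v1:8,v2:inf,v3:inf,v4:14,v5:11,v6:12

step 1: dist = v0:0,v1:8,v2:inf,v3:inf,v4:inf,v5:11,v6:inf
step 2: dist = v0:0,v1:8,v2:inf,v3:inf,v4:inf,v5:11,v6:12
step 3: dist = v0:0,v1:8,v2:inf,v3:inf,v4:14,v5:11,v6:12
step 4: dist = v0:0,v1:8,v2:inf,v3:inf,v4:14,v5:11,v6:12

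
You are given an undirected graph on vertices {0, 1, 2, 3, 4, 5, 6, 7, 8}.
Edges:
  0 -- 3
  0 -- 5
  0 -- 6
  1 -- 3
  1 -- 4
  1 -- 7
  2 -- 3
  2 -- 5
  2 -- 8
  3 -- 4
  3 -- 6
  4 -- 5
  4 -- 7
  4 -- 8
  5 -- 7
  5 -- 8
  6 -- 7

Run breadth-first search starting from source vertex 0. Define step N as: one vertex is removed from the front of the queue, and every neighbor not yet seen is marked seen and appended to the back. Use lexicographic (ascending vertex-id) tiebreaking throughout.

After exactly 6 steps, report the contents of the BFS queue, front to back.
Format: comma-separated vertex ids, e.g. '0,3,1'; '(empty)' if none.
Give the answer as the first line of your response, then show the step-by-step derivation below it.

4,7,8

step 1: dequeue 0; queue=[3,5,6]; order=0
step 2: dequeue 3; queue=[5,6,1,2,4]; order=0,3
step 3: dequeue 5; queue=[6,1,2,4,7,8]; order=0,3,5
step 4: dequeue 6; queue=[1,2,4,7,8]; order=0,3,5,6
step 5: dequeue 1; queue=[2,4,7,8]; order=0,3,5,6,1
step 6: dequeue 2; queue=[4,7,8]; order=0,3,5,6,1,2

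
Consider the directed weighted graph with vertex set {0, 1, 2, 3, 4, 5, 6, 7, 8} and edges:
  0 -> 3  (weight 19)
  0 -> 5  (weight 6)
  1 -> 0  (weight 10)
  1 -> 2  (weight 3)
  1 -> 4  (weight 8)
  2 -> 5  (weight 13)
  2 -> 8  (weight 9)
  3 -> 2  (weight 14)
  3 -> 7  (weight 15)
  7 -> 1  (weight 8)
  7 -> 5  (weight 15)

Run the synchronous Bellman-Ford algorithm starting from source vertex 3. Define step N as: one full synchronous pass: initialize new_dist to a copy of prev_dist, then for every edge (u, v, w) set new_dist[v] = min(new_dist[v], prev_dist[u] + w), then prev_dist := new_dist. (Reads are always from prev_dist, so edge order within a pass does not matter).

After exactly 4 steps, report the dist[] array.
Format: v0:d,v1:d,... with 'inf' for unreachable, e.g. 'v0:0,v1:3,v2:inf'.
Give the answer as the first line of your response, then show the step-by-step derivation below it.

v0:33,v1:23,v2:14,v3:0,v4:31,v5:27,v6:inf,v7:15,v8:23

step 1: dist = v0:inf,v1:inf,v2:14,v3:0,v4:inf,v5:inf,v6:inf,v7:15,v8:inf
step 2: dist = v0:inf,v1:23,v2:14,v3:0,v4:inf,v5:27,v6:inf,v7:15,v8:23
step 3: dist = v0:33,v1:23,v2:14,v3:0,v4:31,v5:27,v6:inf,v7:15,v8:23
step 4: dist = v0:33,v1:23,v2:14,v3:0,v4:31,v5:27,v6:inf,v7:15,v8:23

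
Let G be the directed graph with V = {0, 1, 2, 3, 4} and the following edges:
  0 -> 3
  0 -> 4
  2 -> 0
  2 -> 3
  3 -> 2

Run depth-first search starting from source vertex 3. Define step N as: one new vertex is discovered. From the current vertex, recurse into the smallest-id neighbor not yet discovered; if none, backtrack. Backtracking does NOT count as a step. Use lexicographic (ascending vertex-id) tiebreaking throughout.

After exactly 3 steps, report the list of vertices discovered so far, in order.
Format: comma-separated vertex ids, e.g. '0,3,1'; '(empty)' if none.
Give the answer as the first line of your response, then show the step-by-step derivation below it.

3,2,0

step 1: discover 3; path=3; order=3
step 2: discover 2; path=3>2; order=3,2
step 3: discover 0; path=3>2>0; order=3,2,0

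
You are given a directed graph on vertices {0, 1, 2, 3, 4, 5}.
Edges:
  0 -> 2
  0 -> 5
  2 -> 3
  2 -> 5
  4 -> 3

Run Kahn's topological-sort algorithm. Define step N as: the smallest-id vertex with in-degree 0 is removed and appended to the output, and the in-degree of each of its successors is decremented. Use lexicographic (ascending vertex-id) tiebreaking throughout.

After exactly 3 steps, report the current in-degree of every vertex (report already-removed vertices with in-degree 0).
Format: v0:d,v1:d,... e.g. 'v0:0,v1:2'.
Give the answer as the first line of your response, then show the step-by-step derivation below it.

v0:0,v1:0,v2:0,v3:1,v4:0,v5:0

step 1: output 0; order=[0]; indeg=(0,0,0,2,0,1)
step 2: output 1; order=[0,1]; indeg=(0,0,0,2,0,1)
step 3: output 2; order=[0,1,2]; indeg=(0,0,0,1,0,0)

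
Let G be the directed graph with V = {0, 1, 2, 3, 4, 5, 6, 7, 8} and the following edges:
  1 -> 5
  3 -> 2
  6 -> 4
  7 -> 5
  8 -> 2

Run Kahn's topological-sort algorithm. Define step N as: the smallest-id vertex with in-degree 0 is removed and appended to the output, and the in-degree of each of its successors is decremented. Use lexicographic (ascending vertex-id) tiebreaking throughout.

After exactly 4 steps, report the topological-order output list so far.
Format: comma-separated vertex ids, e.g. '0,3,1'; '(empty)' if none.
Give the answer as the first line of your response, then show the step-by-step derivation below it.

0,1,3,6

step 1: output 0; order=[0]; indeg=(0,0,2,0,1,2,0,0,0)
step 2: output 1; order=[0,1]; indeg=(0,0,2,0,1,1,0,0,0)
step 3: output 3; order=[0,1,3]; indeg=(0,0,1,0,1,1,0,0,0)
step 4: output 6; order=[0,1,3,6]; indeg=(0,0,1,0,0,1,0,0,0)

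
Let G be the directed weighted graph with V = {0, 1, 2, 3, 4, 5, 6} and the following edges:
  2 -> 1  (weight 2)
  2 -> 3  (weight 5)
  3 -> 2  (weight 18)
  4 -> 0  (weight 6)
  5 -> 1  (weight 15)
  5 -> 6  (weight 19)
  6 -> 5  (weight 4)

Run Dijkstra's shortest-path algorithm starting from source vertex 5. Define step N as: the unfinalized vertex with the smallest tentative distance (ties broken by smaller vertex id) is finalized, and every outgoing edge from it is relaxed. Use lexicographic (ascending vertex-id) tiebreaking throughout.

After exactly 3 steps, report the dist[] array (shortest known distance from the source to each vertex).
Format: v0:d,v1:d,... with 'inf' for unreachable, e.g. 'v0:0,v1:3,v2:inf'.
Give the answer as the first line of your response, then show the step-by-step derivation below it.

v0:inf,v1:15,v2:inf,v3:inf,v4:inf,v5:0,v6:19

step 1: dist = v0:inf,v1:15,v2:inf,v3:inf,v4:inf,v5:0,v6:19
step 2: dist = v0:inf,v1:15,v2:inf,v3:inf,v4:inf,v5:0,v6:19
step 3: dist = v0:inf,v1:15,v2:inf,v3:inf,v4:inf,v5:0,v6:19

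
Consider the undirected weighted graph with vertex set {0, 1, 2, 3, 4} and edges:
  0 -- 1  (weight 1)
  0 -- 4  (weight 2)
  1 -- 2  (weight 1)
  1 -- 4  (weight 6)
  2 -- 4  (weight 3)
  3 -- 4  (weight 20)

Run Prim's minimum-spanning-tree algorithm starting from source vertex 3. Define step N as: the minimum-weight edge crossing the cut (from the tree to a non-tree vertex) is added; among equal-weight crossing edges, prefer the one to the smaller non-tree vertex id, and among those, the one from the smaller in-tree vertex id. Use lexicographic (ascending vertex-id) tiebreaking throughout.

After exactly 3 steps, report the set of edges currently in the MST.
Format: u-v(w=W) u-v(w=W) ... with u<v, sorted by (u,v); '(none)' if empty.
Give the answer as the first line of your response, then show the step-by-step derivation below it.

0-1(w=1) 0-4(w=2) 3-4(w=20)

step 1: add edge 3-4 (w=20); MST = {3-4(w=20)}
step 2: add edge 0-4 (w=2); MST = {0-4(w=2) 3-4(w=20)}
step 3: add edge 0-1 (w=1); MST = {0-1(w=1) 0-4(w=2) 3-4(w=20)}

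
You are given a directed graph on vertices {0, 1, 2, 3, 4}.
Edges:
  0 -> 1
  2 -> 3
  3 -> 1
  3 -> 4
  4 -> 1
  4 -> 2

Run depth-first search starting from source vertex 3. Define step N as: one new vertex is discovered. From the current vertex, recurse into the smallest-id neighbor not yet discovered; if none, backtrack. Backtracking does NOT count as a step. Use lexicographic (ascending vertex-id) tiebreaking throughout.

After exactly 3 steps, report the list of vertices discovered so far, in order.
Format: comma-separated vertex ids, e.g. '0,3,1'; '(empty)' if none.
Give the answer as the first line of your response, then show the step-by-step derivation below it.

3,1,4

step 1: discover 3; path=3; order=3
step 2: discover 1; path=3>1; order=3,1
step 3: discover 4; path=3>4; order=3,1,4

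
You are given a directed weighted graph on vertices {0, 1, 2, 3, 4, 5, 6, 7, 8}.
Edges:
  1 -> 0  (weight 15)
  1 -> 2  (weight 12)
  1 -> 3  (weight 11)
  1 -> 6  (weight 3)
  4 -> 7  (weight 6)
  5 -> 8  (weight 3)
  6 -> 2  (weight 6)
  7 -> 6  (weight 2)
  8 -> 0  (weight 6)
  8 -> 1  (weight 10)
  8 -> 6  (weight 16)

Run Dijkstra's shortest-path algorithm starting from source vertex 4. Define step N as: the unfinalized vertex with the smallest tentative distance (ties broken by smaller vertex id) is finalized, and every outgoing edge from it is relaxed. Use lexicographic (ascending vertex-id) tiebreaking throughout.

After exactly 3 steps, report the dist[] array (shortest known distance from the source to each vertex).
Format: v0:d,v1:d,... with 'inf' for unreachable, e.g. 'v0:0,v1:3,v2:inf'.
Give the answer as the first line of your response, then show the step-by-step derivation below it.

v0:inf,v1:inf,v2:14,v3:inf,v4:0,v5:inf,v6:8,v7:6,v8:inf

step 1: dist = v0:inf,v1:inf,v2:inf,v3:inf,v4:0,v5:inf,v6:inf,v7:6,v8:inf
step 2: dist = v0:inf,v1:inf,v2:inf,v3:inf,v4:0,v5:inf,v6:8,v7:6,v8:inf
step 3: dist = v0:inf,v1:inf,v2:14,v3:inf,v4:0,v5:inf,v6:8,v7:6,v8:inf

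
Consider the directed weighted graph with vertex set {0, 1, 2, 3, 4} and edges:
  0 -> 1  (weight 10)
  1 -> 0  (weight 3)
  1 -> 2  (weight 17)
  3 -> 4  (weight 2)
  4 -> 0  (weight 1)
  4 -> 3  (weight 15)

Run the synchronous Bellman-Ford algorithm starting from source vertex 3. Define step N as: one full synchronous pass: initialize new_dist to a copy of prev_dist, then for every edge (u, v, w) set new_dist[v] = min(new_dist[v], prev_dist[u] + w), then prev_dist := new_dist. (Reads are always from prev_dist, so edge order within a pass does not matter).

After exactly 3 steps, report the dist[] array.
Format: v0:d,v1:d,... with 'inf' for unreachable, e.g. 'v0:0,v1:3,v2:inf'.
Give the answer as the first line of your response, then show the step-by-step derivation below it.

v0:3,v1:13,v2:inf,v3:0,v4:2

step 1: dist = v0:inf,v1:inf,v2:inf,v3:0,v4:2
step 2: dist = v0:3,v1:inf,v2:inf,v3:0,v4:2
step 3: dist = v0:3,v1:13,v2:inf,v3:0,v4:2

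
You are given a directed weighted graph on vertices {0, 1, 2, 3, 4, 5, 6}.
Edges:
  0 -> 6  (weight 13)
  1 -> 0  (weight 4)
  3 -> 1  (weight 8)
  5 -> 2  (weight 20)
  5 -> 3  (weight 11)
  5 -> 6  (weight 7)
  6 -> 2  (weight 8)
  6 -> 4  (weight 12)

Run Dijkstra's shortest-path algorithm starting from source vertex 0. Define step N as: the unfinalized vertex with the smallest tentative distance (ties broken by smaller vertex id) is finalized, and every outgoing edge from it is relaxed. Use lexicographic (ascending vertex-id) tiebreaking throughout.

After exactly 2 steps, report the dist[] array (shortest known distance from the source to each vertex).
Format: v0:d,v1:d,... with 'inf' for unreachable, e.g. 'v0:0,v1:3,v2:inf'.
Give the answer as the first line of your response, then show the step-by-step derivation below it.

v0:0,v1:inf,v2:21,v3:inf,v4:25,v5:inf,v6:13

step 1: dist = v0:0,v1:inf,v2:inf,v3:inf,v4:inf,v5:inf,v6:13
step 2: dist = v0:0,v1:inf,v2:21,v3:inf,v4:25,v5:inf,v6:13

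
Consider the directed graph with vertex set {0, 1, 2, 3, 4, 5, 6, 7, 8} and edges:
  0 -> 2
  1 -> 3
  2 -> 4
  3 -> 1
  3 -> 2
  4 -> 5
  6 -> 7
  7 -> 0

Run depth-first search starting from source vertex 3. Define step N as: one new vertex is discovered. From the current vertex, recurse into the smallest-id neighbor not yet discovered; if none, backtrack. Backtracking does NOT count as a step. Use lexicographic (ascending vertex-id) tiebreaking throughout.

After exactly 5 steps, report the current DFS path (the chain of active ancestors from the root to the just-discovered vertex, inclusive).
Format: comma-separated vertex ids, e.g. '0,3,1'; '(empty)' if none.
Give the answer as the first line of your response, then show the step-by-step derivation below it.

3,2,4,5

step 1: discover 3; path=3; order=3
step 2: discover 1; path=3>1; order=3,1
step 3: discover 2; path=3>2; order=3,1,2
step 4: discover 4; path=3>2>4; order=3,1,2,4
step 5: discover 5; path=3>2>4>5; order=3,1,2,4,5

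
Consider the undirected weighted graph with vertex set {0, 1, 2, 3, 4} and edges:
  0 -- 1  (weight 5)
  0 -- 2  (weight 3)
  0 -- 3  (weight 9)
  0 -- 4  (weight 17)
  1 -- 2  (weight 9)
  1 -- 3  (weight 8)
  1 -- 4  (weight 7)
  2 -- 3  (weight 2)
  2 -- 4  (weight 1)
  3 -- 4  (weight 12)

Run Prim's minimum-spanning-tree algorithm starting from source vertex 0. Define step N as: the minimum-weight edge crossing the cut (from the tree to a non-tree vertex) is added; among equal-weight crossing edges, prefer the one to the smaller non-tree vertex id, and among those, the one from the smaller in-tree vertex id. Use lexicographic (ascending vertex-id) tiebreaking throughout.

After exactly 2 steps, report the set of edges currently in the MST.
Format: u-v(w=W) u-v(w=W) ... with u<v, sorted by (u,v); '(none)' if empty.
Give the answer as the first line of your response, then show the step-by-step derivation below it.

0-2(w=3) 2-4(w=1)

step 1: add edge 0-2 (w=3); MST = {0-2(w=3)}
step 2: add edge 2-4 (w=1); MST = {0-2(w=3) 2-4(w=1)}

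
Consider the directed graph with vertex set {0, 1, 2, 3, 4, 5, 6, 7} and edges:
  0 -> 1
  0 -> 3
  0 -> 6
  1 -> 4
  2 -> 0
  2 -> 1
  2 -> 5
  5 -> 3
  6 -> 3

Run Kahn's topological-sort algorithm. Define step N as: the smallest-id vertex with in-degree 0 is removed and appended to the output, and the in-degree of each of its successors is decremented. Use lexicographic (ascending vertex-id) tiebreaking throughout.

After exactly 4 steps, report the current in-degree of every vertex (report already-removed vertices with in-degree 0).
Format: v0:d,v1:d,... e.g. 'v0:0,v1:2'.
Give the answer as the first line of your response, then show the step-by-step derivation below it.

v0:0,v1:0,v2:0,v3:2,v4:0,v5:0,v6:0,v7:0

step 1: output 2; order=[2]; indeg=(0,1,0,3,1,0,1,0)
step 2: output 0; order=[2,0]; indeg=(0,0,0,2,1,0,0,0)
step 3: output 1; order=[2,0,1]; indeg=(0,0,0,2,0,0,0,0)
step 4: output 4; order=[2,0,1,4]; indeg=(0,0,0,2,0,0,0,0)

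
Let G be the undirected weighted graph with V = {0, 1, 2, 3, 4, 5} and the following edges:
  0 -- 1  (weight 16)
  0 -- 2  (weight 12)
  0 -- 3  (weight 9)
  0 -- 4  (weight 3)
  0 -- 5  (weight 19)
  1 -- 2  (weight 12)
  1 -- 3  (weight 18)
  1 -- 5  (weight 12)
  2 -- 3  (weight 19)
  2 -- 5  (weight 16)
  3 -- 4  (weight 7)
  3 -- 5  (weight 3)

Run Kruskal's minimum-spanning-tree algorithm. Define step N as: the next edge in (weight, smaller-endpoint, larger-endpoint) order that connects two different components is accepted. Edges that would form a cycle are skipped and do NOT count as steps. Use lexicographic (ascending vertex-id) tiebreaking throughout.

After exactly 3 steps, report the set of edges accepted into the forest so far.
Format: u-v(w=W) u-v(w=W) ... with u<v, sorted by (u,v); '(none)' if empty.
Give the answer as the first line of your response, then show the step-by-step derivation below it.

0-4(w=3) 3-4(w=7) 3-5(w=3)

step 1: add edge 0-4 (w=3); MST = {0-4(w=3)}
step 2: add edge 3-5 (w=3); MST = {0-4(w=3) 3-5(w=3)}
step 3: add edge 3-4 (w=7); MST = {0-4(w=3) 3-4(w=7) 3-5(w=3)}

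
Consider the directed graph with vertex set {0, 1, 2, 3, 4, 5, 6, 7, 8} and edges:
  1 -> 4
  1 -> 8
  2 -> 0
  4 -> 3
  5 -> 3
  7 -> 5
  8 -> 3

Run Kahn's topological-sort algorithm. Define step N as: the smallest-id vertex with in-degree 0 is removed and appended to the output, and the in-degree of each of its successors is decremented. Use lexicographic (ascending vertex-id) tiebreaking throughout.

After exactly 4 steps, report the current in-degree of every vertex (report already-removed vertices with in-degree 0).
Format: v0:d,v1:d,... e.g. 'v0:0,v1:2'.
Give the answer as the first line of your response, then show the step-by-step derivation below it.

v0:0,v1:0,v2:0,v3:2,v4:0,v5:1,v6:0,v7:0,v8:0

step 1: output 1; order=[1]; indeg=(1,0,0,3,0,1,0,0,0)
step 2: output 2; order=[1,2]; indeg=(0,0,0,3,0,1,0,0,0)
step 3: output 0; order=[1,2,0]; indeg=(0,0,0,3,0,1,0,0,0)
step 4: output 4; order=[1,2,0,4]; indeg=(0,0,0,2,0,1,0,0,0)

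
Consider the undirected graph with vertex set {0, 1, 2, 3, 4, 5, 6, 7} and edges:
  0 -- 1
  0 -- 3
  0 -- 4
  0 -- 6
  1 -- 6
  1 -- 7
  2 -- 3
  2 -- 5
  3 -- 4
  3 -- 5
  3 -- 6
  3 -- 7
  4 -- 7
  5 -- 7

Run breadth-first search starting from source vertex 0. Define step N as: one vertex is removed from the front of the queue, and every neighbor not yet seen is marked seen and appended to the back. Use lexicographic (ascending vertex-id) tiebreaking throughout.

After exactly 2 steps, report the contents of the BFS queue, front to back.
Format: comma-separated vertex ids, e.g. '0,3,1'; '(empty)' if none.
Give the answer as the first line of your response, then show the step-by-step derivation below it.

3,4,6,7

step 1: dequeue 0; queue=[1,3,4,6]; order=0
step 2: dequeue 1; queue=[3,4,6,7]; order=0,1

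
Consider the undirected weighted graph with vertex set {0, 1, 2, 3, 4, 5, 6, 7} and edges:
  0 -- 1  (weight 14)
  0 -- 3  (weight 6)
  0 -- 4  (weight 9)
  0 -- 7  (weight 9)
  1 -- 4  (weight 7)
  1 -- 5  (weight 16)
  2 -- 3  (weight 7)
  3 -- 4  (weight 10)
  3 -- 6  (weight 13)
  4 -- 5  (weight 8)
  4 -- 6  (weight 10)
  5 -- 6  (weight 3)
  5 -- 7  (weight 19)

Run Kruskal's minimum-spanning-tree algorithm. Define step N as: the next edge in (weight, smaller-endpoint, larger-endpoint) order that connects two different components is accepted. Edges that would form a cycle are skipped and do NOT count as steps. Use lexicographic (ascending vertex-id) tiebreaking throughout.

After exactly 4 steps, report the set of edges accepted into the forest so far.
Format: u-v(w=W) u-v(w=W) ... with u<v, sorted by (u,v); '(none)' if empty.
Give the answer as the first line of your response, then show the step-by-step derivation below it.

0-3(w=6) 1-4(w=7) 2-3(w=7) 5-6(w=3)

step 1: add edge 5-6 (w=3); MST = {5-6(w=3)}
step 2: add edge 0-3 (w=6); MST = {0-3(w=6) 5-6(w=3)}
step 3: add edge 1-4 (w=7); MST = {0-3(w=6) 1-4(w=7) 5-6(w=3)}
step 4: add edge 2-3 (w=7); MST = {0-3(w=6) 1-4(w=7) 2-3(w=7) 5-6(w=3)}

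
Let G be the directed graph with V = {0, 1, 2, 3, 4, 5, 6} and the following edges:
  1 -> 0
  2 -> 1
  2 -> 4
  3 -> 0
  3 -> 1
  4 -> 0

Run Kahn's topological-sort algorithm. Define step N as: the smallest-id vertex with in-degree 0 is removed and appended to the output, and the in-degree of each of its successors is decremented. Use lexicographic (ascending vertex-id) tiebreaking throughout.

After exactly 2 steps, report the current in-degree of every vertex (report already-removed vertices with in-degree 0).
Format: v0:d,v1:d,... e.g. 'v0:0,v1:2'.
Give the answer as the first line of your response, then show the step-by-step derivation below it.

v0:2,v1:0,v2:0,v3:0,v4:0,v5:0,v6:0

step 1: output 2; order=[2]; indeg=(3,1,0,0,0,0,0)
step 2: output 3; order=[2,3]; indeg=(2,0,0,0,0,0,0)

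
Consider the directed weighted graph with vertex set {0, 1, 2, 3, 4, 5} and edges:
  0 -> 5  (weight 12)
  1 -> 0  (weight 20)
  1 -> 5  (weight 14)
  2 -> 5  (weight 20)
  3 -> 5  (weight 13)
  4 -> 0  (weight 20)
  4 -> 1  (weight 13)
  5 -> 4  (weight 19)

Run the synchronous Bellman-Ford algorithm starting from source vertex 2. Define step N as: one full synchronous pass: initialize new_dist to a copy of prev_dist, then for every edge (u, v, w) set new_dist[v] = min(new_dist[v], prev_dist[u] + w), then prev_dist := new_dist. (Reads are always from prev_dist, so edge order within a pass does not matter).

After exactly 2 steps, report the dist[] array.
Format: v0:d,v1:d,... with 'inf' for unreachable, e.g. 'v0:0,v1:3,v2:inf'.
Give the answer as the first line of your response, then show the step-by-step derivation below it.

v0:inf,v1:inf,v2:0,v3:inf,v4:39,v5:20

step 1: dist = v0:inf,v1:inf,v2:0,v3:inf,v4:inf,v5:20
step 2: dist = v0:inf,v1:inf,v2:0,v3:inf,v4:39,v5:20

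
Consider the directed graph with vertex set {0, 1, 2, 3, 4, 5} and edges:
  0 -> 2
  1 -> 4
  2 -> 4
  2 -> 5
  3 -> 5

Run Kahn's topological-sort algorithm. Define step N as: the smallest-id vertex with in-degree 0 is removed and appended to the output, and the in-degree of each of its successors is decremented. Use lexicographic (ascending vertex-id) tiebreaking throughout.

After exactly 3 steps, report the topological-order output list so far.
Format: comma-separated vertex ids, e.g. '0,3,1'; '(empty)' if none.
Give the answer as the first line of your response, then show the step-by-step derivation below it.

0,1,2

step 1: output 0; order=[0]; indeg=(0,0,0,0,2,2)
step 2: output 1; order=[0,1]; indeg=(0,0,0,0,1,2)
step 3: output 2; order=[0,1,2]; indeg=(0,0,0,0,0,1)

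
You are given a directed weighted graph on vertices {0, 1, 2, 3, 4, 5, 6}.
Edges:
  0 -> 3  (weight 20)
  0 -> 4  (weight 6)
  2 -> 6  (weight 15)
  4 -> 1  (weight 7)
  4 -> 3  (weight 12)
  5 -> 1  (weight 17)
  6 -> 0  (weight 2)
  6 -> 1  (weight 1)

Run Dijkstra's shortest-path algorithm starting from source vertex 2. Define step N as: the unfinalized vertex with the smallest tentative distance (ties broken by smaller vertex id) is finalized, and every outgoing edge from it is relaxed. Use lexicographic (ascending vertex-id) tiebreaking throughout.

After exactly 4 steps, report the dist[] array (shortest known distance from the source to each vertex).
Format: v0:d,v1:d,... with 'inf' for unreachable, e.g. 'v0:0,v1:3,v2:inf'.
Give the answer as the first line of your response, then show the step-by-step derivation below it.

v0:17,v1:16,v2:0,v3:37,v4:23,v5:inf,v6:15

step 1: dist = v0:inf,v1:inf,v2:0,v3:inf,v4:inf,v5:inf,v6:15
step 2: dist = v0:17,v1:16,v2:0,v3:inf,v4:inf,v5:inf,v6:15
step 3: dist = v0:17,v1:16,v2:0,v3:inf,v4:inf,v5:inf,v6:15
step 4: dist = v0:17,v1:16,v2:0,v3:37,v4:23,v5:inf,v6:15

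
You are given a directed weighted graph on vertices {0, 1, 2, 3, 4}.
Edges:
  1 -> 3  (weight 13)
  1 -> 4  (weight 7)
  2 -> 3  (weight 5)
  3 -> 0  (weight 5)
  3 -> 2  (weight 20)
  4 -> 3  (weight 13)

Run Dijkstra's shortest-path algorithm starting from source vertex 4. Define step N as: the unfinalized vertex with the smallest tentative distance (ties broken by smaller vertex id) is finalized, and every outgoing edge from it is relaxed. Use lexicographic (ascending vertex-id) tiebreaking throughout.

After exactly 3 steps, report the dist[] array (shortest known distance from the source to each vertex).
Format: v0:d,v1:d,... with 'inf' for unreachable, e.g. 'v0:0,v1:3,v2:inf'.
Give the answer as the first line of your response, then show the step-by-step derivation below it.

v0:18,v1:inf,v2:33,v3:13,v4:0

step 1: dist = v0:inf,v1:inf,v2:inf,v3:13,v4:0
step 2: dist = v0:18,v1:inf,v2:33,v3:13,v4:0
step 3: dist = v0:18,v1:inf,v2:33,v3:13,v4:0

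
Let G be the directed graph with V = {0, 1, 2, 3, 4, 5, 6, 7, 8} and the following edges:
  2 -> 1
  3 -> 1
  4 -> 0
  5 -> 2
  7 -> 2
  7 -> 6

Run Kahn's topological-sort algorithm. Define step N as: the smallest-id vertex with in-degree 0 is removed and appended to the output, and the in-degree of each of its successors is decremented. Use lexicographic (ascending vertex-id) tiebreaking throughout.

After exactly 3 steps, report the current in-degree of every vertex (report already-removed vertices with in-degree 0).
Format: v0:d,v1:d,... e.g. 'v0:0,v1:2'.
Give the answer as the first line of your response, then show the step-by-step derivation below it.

v0:0,v1:1,v2:2,v3:0,v4:0,v5:0,v6:1,v7:0,v8:0

step 1: output 3; order=[3]; indeg=(1,1,2,0,0,0,1,0,0)
step 2: output 4; order=[3,4]; indeg=(0,1,2,0,0,0,1,0,0)
step 3: output 0; order=[3,4,0]; indeg=(0,1,2,0,0,0,1,0,0)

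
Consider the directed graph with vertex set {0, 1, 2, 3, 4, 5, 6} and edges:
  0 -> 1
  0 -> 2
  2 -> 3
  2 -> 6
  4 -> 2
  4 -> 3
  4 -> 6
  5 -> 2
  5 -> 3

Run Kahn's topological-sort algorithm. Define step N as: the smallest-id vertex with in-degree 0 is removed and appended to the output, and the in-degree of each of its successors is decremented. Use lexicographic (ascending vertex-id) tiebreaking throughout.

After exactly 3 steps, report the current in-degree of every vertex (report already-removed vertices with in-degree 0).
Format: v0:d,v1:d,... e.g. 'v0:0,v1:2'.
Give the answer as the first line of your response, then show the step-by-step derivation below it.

v0:0,v1:0,v2:1,v3:2,v4:0,v5:0,v6:1

step 1: output 0; order=[0]; indeg=(0,0,2,3,0,0,2)
step 2: output 1; order=[0,1]; indeg=(0,0,2,3,0,0,2)
step 3: output 4; order=[0,1,4]; indeg=(0,0,1,2,0,0,1)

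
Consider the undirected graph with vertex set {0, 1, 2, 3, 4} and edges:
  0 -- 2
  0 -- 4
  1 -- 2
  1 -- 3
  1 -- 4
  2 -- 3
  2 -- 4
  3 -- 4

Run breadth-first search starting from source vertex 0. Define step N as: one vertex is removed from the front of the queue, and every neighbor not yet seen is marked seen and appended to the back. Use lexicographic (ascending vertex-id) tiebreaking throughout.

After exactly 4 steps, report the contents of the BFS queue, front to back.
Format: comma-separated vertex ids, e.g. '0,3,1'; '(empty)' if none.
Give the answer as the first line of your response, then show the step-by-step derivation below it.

3

step 1: dequeue 0; queue=[2,4]; order=0
step 2: dequeue 2; queue=[4,1,3]; order=0,2
step 3: dequeue 4; queue=[1,3]; order=0,2,4
step 4: dequeue 1; queue=[3]; order=0,2,4,1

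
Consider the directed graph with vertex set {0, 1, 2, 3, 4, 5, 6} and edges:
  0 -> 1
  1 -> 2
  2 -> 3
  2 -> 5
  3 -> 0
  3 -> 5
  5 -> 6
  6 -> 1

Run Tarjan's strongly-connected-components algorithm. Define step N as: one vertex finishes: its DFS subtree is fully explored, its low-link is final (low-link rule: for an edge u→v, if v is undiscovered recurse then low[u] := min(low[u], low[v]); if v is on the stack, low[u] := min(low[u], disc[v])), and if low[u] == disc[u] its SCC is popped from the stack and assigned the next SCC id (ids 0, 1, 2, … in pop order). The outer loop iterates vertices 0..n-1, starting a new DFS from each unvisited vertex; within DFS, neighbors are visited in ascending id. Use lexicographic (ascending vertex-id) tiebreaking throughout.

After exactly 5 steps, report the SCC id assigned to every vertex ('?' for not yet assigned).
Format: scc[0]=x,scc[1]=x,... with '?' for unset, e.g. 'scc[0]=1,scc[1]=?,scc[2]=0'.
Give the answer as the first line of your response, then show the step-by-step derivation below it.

scc[0]=?,scc[1]=?,scc[2]=?,scc[3]=?,scc[4]=?,scc[5]=?,scc[6]=?

step 1: low=(low[0]=0,low[1]=1,low[2]=2,low[3]=0,low[4]=?,low[5]=4,low[6]=1); scc=(scc[0]=?,scc[1]=?,scc[2]=?,scc[3]=?,scc[4]=?,scc[5]=?,scc[6]=?)
step 2: low=(low[0]=0,low[1]=1,low[2]=2,low[3]=0,low[4]=?,low[5]=1,low[6]=1); scc=(scc[0]=?,scc[1]=?,scc[2]=?,scc[3]=?,scc[4]=?,scc[5]=?,scc[6]=?)
step 3: low=(low[0]=0,low[1]=1,low[2]=2,low[3]=0,low[4]=?,low[5]=1,low[6]=1); scc=(scc[0]=?,scc[1]=?,scc[2]=?,scc[3]=?,scc[4]=?,scc[5]=?,scc[6]=?)
step 4: low=(low[0]=0,low[1]=1,low[2]=0,low[3]=0,low[4]=?,low[5]=1,low[6]=1); scc=(scc[0]=?,scc[1]=?,scc[2]=?,scc[3]=?,scc[4]=?,scc[5]=?,scc[6]=?)
step 5: low=(low[0]=0,low[1]=0,low[2]=0,low[3]=0,low[4]=?,low[5]=1,low[6]=1); scc=(scc[0]=?,scc[1]=?,scc[2]=?,scc[3]=?,scc[4]=?,scc[5]=?,scc[6]=?)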